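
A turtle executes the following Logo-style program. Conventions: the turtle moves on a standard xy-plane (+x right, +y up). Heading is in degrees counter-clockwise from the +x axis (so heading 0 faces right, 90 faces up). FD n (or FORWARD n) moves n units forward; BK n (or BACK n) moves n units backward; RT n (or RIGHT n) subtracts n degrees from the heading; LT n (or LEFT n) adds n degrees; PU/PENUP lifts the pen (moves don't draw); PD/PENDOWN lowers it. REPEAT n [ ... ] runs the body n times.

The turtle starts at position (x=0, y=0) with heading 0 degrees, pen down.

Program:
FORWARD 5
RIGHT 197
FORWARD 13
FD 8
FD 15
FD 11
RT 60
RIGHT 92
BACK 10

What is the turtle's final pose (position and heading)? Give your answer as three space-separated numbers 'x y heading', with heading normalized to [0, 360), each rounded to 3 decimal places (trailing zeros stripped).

Executing turtle program step by step:
Start: pos=(0,0), heading=0, pen down
FD 5: (0,0) -> (5,0) [heading=0, draw]
RT 197: heading 0 -> 163
FD 13: (5,0) -> (-7.432,3.801) [heading=163, draw]
FD 8: (-7.432,3.801) -> (-15.082,6.14) [heading=163, draw]
FD 15: (-15.082,6.14) -> (-29.427,10.525) [heading=163, draw]
FD 11: (-29.427,10.525) -> (-39.946,13.741) [heading=163, draw]
RT 60: heading 163 -> 103
RT 92: heading 103 -> 11
BK 10: (-39.946,13.741) -> (-49.763,11.833) [heading=11, draw]
Final: pos=(-49.763,11.833), heading=11, 6 segment(s) drawn

Answer: -49.763 11.833 11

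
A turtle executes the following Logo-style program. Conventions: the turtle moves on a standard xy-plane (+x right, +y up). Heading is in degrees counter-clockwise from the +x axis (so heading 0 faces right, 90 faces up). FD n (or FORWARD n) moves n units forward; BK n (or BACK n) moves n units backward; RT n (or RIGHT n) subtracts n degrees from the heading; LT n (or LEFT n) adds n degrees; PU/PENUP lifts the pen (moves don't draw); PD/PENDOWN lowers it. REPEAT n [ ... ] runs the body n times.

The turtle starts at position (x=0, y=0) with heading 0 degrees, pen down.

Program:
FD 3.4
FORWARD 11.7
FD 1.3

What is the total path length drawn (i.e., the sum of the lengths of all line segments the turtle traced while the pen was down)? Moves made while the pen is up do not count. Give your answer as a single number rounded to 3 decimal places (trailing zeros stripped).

Answer: 16.4

Derivation:
Executing turtle program step by step:
Start: pos=(0,0), heading=0, pen down
FD 3.4: (0,0) -> (3.4,0) [heading=0, draw]
FD 11.7: (3.4,0) -> (15.1,0) [heading=0, draw]
FD 1.3: (15.1,0) -> (16.4,0) [heading=0, draw]
Final: pos=(16.4,0), heading=0, 3 segment(s) drawn

Segment lengths:
  seg 1: (0,0) -> (3.4,0), length = 3.4
  seg 2: (3.4,0) -> (15.1,0), length = 11.7
  seg 3: (15.1,0) -> (16.4,0), length = 1.3
Total = 16.4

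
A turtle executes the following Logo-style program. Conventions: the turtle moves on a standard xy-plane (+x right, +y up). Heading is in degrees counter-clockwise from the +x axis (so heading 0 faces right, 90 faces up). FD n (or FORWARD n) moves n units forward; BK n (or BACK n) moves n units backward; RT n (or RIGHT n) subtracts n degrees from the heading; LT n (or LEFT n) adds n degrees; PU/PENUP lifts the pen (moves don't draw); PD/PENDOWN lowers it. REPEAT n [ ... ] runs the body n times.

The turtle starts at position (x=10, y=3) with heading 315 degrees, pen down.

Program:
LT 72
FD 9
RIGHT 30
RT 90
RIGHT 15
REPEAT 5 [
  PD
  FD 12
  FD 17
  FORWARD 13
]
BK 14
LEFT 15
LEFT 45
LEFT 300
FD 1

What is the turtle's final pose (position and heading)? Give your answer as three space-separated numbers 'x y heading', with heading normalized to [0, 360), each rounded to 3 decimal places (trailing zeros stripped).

Answer: -42.857 -180.272 252

Derivation:
Executing turtle program step by step:
Start: pos=(10,3), heading=315, pen down
LT 72: heading 315 -> 27
FD 9: (10,3) -> (18.019,7.086) [heading=27, draw]
RT 30: heading 27 -> 357
RT 90: heading 357 -> 267
RT 15: heading 267 -> 252
REPEAT 5 [
  -- iteration 1/5 --
  PD: pen down
  FD 12: (18.019,7.086) -> (14.311,-4.327) [heading=252, draw]
  FD 17: (14.311,-4.327) -> (9.058,-20.495) [heading=252, draw]
  FD 13: (9.058,-20.495) -> (5.04,-32.858) [heading=252, draw]
  -- iteration 2/5 --
  PD: pen down
  FD 12: (5.04,-32.858) -> (1.332,-44.271) [heading=252, draw]
  FD 17: (1.332,-44.271) -> (-3.921,-60.439) [heading=252, draw]
  FD 13: (-3.921,-60.439) -> (-7.938,-72.803) [heading=252, draw]
  -- iteration 3/5 --
  PD: pen down
  FD 12: (-7.938,-72.803) -> (-11.647,-84.216) [heading=252, draw]
  FD 17: (-11.647,-84.216) -> (-16.9,-100.383) [heading=252, draw]
  FD 13: (-16.9,-100.383) -> (-20.917,-112.747) [heading=252, draw]
  -- iteration 4/5 --
  PD: pen down
  FD 12: (-20.917,-112.747) -> (-24.625,-124.16) [heading=252, draw]
  FD 17: (-24.625,-124.16) -> (-29.879,-140.328) [heading=252, draw]
  FD 13: (-29.879,-140.328) -> (-33.896,-152.692) [heading=252, draw]
  -- iteration 5/5 --
  PD: pen down
  FD 12: (-33.896,-152.692) -> (-37.604,-164.104) [heading=252, draw]
  FD 17: (-37.604,-164.104) -> (-42.857,-180.272) [heading=252, draw]
  FD 13: (-42.857,-180.272) -> (-46.875,-192.636) [heading=252, draw]
]
BK 14: (-46.875,-192.636) -> (-42.548,-179.321) [heading=252, draw]
LT 15: heading 252 -> 267
LT 45: heading 267 -> 312
LT 300: heading 312 -> 252
FD 1: (-42.548,-179.321) -> (-42.857,-180.272) [heading=252, draw]
Final: pos=(-42.857,-180.272), heading=252, 18 segment(s) drawn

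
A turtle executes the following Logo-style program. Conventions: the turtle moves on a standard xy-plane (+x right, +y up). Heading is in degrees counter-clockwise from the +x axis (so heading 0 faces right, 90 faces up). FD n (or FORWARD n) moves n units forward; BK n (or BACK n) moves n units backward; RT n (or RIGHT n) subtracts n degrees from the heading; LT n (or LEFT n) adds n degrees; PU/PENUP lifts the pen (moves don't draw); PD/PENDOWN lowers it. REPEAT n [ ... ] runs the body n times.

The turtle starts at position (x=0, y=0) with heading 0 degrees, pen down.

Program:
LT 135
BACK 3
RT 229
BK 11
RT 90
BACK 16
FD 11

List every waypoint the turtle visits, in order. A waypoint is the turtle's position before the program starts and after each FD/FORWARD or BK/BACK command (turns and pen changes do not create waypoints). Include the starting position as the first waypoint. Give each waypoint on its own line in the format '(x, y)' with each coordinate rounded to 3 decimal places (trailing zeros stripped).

Answer: (0, 0)
(2.121, -2.121)
(2.889, 8.852)
(18.85, 7.736)
(7.876, 8.503)

Derivation:
Executing turtle program step by step:
Start: pos=(0,0), heading=0, pen down
LT 135: heading 0 -> 135
BK 3: (0,0) -> (2.121,-2.121) [heading=135, draw]
RT 229: heading 135 -> 266
BK 11: (2.121,-2.121) -> (2.889,8.852) [heading=266, draw]
RT 90: heading 266 -> 176
BK 16: (2.889,8.852) -> (18.85,7.736) [heading=176, draw]
FD 11: (18.85,7.736) -> (7.876,8.503) [heading=176, draw]
Final: pos=(7.876,8.503), heading=176, 4 segment(s) drawn
Waypoints (5 total):
(0, 0)
(2.121, -2.121)
(2.889, 8.852)
(18.85, 7.736)
(7.876, 8.503)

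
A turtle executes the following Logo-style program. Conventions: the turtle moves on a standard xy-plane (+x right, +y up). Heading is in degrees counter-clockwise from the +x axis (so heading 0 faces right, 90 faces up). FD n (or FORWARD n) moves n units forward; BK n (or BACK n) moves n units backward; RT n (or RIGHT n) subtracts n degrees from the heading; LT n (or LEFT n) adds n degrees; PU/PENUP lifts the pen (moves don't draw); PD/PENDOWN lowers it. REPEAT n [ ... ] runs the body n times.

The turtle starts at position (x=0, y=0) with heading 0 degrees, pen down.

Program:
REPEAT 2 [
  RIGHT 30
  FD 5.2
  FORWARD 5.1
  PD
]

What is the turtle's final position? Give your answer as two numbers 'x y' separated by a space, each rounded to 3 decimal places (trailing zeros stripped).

Answer: 14.07 -14.07

Derivation:
Executing turtle program step by step:
Start: pos=(0,0), heading=0, pen down
REPEAT 2 [
  -- iteration 1/2 --
  RT 30: heading 0 -> 330
  FD 5.2: (0,0) -> (4.503,-2.6) [heading=330, draw]
  FD 5.1: (4.503,-2.6) -> (8.92,-5.15) [heading=330, draw]
  PD: pen down
  -- iteration 2/2 --
  RT 30: heading 330 -> 300
  FD 5.2: (8.92,-5.15) -> (11.52,-9.653) [heading=300, draw]
  FD 5.1: (11.52,-9.653) -> (14.07,-14.07) [heading=300, draw]
  PD: pen down
]
Final: pos=(14.07,-14.07), heading=300, 4 segment(s) drawn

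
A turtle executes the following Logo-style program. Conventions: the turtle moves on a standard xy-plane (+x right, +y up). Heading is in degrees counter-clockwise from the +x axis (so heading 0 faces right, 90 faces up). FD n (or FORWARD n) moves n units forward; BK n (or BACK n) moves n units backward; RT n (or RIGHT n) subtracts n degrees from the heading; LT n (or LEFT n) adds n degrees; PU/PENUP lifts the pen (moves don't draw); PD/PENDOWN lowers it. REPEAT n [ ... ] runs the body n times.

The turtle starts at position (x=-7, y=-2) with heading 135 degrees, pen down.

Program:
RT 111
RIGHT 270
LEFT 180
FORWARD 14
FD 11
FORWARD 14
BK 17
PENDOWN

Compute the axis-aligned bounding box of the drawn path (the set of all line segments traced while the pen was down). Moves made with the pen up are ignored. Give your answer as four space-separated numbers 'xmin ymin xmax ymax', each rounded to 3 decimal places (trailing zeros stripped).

Answer: -7 -37.628 8.863 -2

Derivation:
Executing turtle program step by step:
Start: pos=(-7,-2), heading=135, pen down
RT 111: heading 135 -> 24
RT 270: heading 24 -> 114
LT 180: heading 114 -> 294
FD 14: (-7,-2) -> (-1.306,-14.79) [heading=294, draw]
FD 11: (-1.306,-14.79) -> (3.168,-24.839) [heading=294, draw]
FD 14: (3.168,-24.839) -> (8.863,-37.628) [heading=294, draw]
BK 17: (8.863,-37.628) -> (1.948,-22.098) [heading=294, draw]
PD: pen down
Final: pos=(1.948,-22.098), heading=294, 4 segment(s) drawn

Segment endpoints: x in {-7, -1.306, 1.948, 3.168, 8.863}, y in {-37.628, -24.839, -22.098, -14.79, -2}
xmin=-7, ymin=-37.628, xmax=8.863, ymax=-2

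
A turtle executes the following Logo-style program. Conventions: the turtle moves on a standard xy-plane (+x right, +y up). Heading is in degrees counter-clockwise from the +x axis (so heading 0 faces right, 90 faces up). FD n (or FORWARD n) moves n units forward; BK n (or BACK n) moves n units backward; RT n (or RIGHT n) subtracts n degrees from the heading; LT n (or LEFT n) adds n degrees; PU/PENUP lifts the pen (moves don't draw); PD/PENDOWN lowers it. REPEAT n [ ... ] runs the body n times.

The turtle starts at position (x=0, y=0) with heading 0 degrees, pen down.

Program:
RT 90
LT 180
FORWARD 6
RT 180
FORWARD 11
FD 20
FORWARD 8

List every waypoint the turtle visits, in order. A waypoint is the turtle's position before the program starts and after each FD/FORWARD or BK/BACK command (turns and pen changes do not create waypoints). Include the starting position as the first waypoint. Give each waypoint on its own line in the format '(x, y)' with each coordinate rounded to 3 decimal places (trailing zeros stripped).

Answer: (0, 0)
(0, 6)
(0, -5)
(0, -25)
(0, -33)

Derivation:
Executing turtle program step by step:
Start: pos=(0,0), heading=0, pen down
RT 90: heading 0 -> 270
LT 180: heading 270 -> 90
FD 6: (0,0) -> (0,6) [heading=90, draw]
RT 180: heading 90 -> 270
FD 11: (0,6) -> (0,-5) [heading=270, draw]
FD 20: (0,-5) -> (0,-25) [heading=270, draw]
FD 8: (0,-25) -> (0,-33) [heading=270, draw]
Final: pos=(0,-33), heading=270, 4 segment(s) drawn
Waypoints (5 total):
(0, 0)
(0, 6)
(0, -5)
(0, -25)
(0, -33)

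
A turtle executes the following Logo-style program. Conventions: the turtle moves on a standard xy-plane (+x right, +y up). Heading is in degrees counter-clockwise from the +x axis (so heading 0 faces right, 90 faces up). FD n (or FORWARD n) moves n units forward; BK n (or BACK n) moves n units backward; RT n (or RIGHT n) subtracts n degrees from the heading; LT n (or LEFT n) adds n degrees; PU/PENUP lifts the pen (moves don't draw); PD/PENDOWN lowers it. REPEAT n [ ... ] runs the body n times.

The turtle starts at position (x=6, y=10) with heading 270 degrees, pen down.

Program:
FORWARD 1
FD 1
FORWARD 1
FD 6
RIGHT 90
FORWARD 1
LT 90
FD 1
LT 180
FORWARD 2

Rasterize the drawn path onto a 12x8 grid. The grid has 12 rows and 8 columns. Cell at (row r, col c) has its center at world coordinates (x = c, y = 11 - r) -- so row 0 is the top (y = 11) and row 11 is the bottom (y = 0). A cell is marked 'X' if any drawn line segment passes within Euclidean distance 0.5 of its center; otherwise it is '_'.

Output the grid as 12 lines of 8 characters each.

Segment 0: (6,10) -> (6,9)
Segment 1: (6,9) -> (6,8)
Segment 2: (6,8) -> (6,7)
Segment 3: (6,7) -> (6,1)
Segment 4: (6,1) -> (5,1)
Segment 5: (5,1) -> (5,0)
Segment 6: (5,0) -> (5,2)

Answer: ________
______X_
______X_
______X_
______X_
______X_
______X_
______X_
______X_
_____XX_
_____XX_
_____X__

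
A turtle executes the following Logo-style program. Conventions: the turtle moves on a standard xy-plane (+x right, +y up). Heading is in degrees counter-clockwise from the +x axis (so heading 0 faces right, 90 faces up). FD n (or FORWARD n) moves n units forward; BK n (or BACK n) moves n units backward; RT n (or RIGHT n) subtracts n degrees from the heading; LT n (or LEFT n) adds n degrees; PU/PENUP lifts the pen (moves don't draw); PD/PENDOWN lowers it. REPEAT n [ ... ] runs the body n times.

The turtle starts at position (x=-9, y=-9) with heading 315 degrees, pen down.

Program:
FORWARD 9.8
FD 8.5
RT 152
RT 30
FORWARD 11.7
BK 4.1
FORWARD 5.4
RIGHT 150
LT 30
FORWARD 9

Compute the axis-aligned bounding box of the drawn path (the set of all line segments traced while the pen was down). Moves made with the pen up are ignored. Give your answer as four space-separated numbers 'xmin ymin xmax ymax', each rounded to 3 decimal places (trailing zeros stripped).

Answer: -9 -21.94 3.94 -9

Derivation:
Executing turtle program step by step:
Start: pos=(-9,-9), heading=315, pen down
FD 9.8: (-9,-9) -> (-2.07,-15.93) [heading=315, draw]
FD 8.5: (-2.07,-15.93) -> (3.94,-21.94) [heading=315, draw]
RT 152: heading 315 -> 163
RT 30: heading 163 -> 133
FD 11.7: (3.94,-21.94) -> (-4.039,-13.383) [heading=133, draw]
BK 4.1: (-4.039,-13.383) -> (-1.243,-16.382) [heading=133, draw]
FD 5.4: (-1.243,-16.382) -> (-4.926,-12.432) [heading=133, draw]
RT 150: heading 133 -> 343
LT 30: heading 343 -> 13
FD 9: (-4.926,-12.432) -> (3.843,-10.408) [heading=13, draw]
Final: pos=(3.843,-10.408), heading=13, 6 segment(s) drawn

Segment endpoints: x in {-9, -4.926, -4.039, -2.07, -1.243, 3.843, 3.94}, y in {-21.94, -16.382, -15.93, -13.383, -12.432, -10.408, -9}
xmin=-9, ymin=-21.94, xmax=3.94, ymax=-9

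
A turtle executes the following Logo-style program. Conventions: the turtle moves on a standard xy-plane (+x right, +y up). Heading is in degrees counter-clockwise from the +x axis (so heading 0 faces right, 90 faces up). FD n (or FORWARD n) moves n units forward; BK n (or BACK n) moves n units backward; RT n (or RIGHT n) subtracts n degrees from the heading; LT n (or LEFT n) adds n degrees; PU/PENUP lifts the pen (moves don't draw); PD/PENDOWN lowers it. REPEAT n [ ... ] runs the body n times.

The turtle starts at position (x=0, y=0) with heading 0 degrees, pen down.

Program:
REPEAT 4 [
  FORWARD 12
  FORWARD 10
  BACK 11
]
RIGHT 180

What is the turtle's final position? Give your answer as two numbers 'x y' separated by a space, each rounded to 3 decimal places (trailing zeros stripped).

Executing turtle program step by step:
Start: pos=(0,0), heading=0, pen down
REPEAT 4 [
  -- iteration 1/4 --
  FD 12: (0,0) -> (12,0) [heading=0, draw]
  FD 10: (12,0) -> (22,0) [heading=0, draw]
  BK 11: (22,0) -> (11,0) [heading=0, draw]
  -- iteration 2/4 --
  FD 12: (11,0) -> (23,0) [heading=0, draw]
  FD 10: (23,0) -> (33,0) [heading=0, draw]
  BK 11: (33,0) -> (22,0) [heading=0, draw]
  -- iteration 3/4 --
  FD 12: (22,0) -> (34,0) [heading=0, draw]
  FD 10: (34,0) -> (44,0) [heading=0, draw]
  BK 11: (44,0) -> (33,0) [heading=0, draw]
  -- iteration 4/4 --
  FD 12: (33,0) -> (45,0) [heading=0, draw]
  FD 10: (45,0) -> (55,0) [heading=0, draw]
  BK 11: (55,0) -> (44,0) [heading=0, draw]
]
RT 180: heading 0 -> 180
Final: pos=(44,0), heading=180, 12 segment(s) drawn

Answer: 44 0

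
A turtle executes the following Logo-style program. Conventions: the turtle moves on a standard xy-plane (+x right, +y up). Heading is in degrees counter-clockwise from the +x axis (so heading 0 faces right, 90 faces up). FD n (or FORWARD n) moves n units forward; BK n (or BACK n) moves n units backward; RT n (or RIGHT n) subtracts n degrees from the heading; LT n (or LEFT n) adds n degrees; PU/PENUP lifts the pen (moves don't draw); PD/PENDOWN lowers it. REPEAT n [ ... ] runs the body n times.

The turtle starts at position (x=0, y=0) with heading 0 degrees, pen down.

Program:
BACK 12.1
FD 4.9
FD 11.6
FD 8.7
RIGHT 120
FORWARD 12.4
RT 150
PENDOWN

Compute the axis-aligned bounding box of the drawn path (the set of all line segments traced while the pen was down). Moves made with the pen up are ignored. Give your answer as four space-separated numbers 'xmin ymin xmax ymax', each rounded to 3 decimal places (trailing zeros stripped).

Executing turtle program step by step:
Start: pos=(0,0), heading=0, pen down
BK 12.1: (0,0) -> (-12.1,0) [heading=0, draw]
FD 4.9: (-12.1,0) -> (-7.2,0) [heading=0, draw]
FD 11.6: (-7.2,0) -> (4.4,0) [heading=0, draw]
FD 8.7: (4.4,0) -> (13.1,0) [heading=0, draw]
RT 120: heading 0 -> 240
FD 12.4: (13.1,0) -> (6.9,-10.739) [heading=240, draw]
RT 150: heading 240 -> 90
PD: pen down
Final: pos=(6.9,-10.739), heading=90, 5 segment(s) drawn

Segment endpoints: x in {-12.1, -7.2, 0, 4.4, 6.9, 13.1}, y in {-10.739, 0}
xmin=-12.1, ymin=-10.739, xmax=13.1, ymax=0

Answer: -12.1 -10.739 13.1 0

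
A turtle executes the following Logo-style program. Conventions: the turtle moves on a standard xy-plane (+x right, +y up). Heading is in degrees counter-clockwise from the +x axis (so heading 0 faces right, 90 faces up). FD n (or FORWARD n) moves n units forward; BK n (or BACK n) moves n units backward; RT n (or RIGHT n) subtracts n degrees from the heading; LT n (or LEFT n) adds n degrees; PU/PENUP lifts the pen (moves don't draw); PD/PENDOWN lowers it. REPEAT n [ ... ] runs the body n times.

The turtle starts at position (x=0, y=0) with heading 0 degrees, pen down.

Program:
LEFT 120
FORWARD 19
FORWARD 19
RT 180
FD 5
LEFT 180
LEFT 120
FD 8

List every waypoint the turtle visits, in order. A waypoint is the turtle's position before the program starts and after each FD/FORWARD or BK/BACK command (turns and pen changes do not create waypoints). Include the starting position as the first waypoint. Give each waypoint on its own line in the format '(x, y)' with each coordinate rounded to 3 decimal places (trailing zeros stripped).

Executing turtle program step by step:
Start: pos=(0,0), heading=0, pen down
LT 120: heading 0 -> 120
FD 19: (0,0) -> (-9.5,16.454) [heading=120, draw]
FD 19: (-9.5,16.454) -> (-19,32.909) [heading=120, draw]
RT 180: heading 120 -> 300
FD 5: (-19,32.909) -> (-16.5,28.579) [heading=300, draw]
LT 180: heading 300 -> 120
LT 120: heading 120 -> 240
FD 8: (-16.5,28.579) -> (-20.5,21.651) [heading=240, draw]
Final: pos=(-20.5,21.651), heading=240, 4 segment(s) drawn
Waypoints (5 total):
(0, 0)
(-9.5, 16.454)
(-19, 32.909)
(-16.5, 28.579)
(-20.5, 21.651)

Answer: (0, 0)
(-9.5, 16.454)
(-19, 32.909)
(-16.5, 28.579)
(-20.5, 21.651)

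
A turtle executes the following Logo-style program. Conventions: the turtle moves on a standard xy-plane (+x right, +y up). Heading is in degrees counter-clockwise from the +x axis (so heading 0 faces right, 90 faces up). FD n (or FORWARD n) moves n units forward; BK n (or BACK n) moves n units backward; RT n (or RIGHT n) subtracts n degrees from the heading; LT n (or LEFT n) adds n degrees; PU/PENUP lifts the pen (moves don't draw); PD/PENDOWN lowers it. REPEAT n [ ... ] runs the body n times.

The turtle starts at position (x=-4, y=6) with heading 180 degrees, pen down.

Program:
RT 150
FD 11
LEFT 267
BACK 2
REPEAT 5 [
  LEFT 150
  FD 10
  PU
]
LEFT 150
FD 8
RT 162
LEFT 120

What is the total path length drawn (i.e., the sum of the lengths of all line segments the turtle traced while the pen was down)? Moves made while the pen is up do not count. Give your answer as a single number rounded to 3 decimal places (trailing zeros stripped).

Executing turtle program step by step:
Start: pos=(-4,6), heading=180, pen down
RT 150: heading 180 -> 30
FD 11: (-4,6) -> (5.526,11.5) [heading=30, draw]
LT 267: heading 30 -> 297
BK 2: (5.526,11.5) -> (4.618,13.282) [heading=297, draw]
REPEAT 5 [
  -- iteration 1/5 --
  LT 150: heading 297 -> 87
  FD 10: (4.618,13.282) -> (5.142,23.268) [heading=87, draw]
  PU: pen up
  -- iteration 2/5 --
  LT 150: heading 87 -> 237
  FD 10: (5.142,23.268) -> (-0.305,14.882) [heading=237, move]
  PU: pen up
  -- iteration 3/5 --
  LT 150: heading 237 -> 27
  FD 10: (-0.305,14.882) -> (8.605,19.422) [heading=27, move]
  PU: pen up
  -- iteration 4/5 --
  LT 150: heading 27 -> 177
  FD 10: (8.605,19.422) -> (-1.381,19.945) [heading=177, move]
  PU: pen up
  -- iteration 5/5 --
  LT 150: heading 177 -> 327
  FD 10: (-1.381,19.945) -> (7.006,14.498) [heading=327, move]
  PU: pen up
]
LT 150: heading 327 -> 117
FD 8: (7.006,14.498) -> (3.374,21.627) [heading=117, move]
RT 162: heading 117 -> 315
LT 120: heading 315 -> 75
Final: pos=(3.374,21.627), heading=75, 3 segment(s) drawn

Segment lengths:
  seg 1: (-4,6) -> (5.526,11.5), length = 11
  seg 2: (5.526,11.5) -> (4.618,13.282), length = 2
  seg 3: (4.618,13.282) -> (5.142,23.268), length = 10
Total = 23

Answer: 23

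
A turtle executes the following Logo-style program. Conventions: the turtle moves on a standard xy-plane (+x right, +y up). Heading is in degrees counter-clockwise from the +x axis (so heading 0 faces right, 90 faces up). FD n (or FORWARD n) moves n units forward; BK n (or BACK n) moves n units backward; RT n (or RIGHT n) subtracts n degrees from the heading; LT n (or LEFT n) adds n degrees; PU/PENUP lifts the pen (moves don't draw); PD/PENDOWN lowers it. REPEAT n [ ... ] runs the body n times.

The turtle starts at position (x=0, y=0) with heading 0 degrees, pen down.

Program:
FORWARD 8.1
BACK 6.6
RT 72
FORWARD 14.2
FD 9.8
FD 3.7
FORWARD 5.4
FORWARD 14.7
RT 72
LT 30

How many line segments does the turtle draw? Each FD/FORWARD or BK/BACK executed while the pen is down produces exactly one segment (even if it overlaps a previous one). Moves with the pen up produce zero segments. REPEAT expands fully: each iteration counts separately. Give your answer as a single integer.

Executing turtle program step by step:
Start: pos=(0,0), heading=0, pen down
FD 8.1: (0,0) -> (8.1,0) [heading=0, draw]
BK 6.6: (8.1,0) -> (1.5,0) [heading=0, draw]
RT 72: heading 0 -> 288
FD 14.2: (1.5,0) -> (5.888,-13.505) [heading=288, draw]
FD 9.8: (5.888,-13.505) -> (8.916,-22.825) [heading=288, draw]
FD 3.7: (8.916,-22.825) -> (10.06,-26.344) [heading=288, draw]
FD 5.4: (10.06,-26.344) -> (11.728,-31.48) [heading=288, draw]
FD 14.7: (11.728,-31.48) -> (16.271,-45.461) [heading=288, draw]
RT 72: heading 288 -> 216
LT 30: heading 216 -> 246
Final: pos=(16.271,-45.461), heading=246, 7 segment(s) drawn
Segments drawn: 7

Answer: 7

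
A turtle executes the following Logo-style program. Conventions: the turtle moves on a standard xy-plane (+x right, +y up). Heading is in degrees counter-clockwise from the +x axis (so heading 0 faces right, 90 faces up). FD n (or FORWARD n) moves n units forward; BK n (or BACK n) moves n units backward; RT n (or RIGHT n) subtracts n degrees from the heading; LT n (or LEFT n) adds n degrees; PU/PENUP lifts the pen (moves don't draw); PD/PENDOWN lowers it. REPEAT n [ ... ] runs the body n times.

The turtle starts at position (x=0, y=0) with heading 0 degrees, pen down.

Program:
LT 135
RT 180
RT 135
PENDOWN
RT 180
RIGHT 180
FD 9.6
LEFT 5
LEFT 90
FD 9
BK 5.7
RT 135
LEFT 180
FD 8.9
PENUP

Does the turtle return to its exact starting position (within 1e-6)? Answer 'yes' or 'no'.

Executing turtle program step by step:
Start: pos=(0,0), heading=0, pen down
LT 135: heading 0 -> 135
RT 180: heading 135 -> 315
RT 135: heading 315 -> 180
PD: pen down
RT 180: heading 180 -> 0
RT 180: heading 0 -> 180
FD 9.6: (0,0) -> (-9.6,0) [heading=180, draw]
LT 5: heading 180 -> 185
LT 90: heading 185 -> 275
FD 9: (-9.6,0) -> (-8.816,-8.966) [heading=275, draw]
BK 5.7: (-8.816,-8.966) -> (-9.312,-3.287) [heading=275, draw]
RT 135: heading 275 -> 140
LT 180: heading 140 -> 320
FD 8.9: (-9.312,-3.287) -> (-2.495,-9.008) [heading=320, draw]
PU: pen up
Final: pos=(-2.495,-9.008), heading=320, 4 segment(s) drawn

Start position: (0, 0)
Final position: (-2.495, -9.008)
Distance = 9.347; >= 1e-6 -> NOT closed

Answer: no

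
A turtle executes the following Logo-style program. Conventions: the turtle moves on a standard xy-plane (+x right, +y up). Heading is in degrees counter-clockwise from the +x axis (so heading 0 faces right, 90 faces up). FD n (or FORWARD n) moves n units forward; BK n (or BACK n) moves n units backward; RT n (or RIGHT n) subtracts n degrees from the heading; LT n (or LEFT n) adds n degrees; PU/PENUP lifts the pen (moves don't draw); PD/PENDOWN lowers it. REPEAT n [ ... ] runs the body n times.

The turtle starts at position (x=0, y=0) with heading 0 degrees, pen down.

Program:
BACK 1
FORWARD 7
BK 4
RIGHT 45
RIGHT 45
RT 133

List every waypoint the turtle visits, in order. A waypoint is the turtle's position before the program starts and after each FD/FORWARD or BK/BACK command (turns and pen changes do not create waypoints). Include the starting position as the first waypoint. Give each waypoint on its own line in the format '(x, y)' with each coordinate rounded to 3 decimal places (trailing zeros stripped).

Executing turtle program step by step:
Start: pos=(0,0), heading=0, pen down
BK 1: (0,0) -> (-1,0) [heading=0, draw]
FD 7: (-1,0) -> (6,0) [heading=0, draw]
BK 4: (6,0) -> (2,0) [heading=0, draw]
RT 45: heading 0 -> 315
RT 45: heading 315 -> 270
RT 133: heading 270 -> 137
Final: pos=(2,0), heading=137, 3 segment(s) drawn
Waypoints (4 total):
(0, 0)
(-1, 0)
(6, 0)
(2, 0)

Answer: (0, 0)
(-1, 0)
(6, 0)
(2, 0)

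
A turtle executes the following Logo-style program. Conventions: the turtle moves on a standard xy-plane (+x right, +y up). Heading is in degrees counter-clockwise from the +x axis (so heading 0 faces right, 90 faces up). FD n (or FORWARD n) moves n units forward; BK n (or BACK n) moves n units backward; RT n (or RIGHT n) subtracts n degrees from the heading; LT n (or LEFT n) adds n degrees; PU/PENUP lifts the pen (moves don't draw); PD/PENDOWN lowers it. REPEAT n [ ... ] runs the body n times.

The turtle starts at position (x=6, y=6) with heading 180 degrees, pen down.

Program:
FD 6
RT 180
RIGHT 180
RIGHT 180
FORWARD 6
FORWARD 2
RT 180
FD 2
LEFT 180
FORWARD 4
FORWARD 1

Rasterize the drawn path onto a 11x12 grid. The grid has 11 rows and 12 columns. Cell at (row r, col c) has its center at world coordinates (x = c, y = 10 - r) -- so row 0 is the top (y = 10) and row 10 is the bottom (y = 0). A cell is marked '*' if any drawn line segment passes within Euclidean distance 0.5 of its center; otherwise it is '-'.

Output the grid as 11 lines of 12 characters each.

Answer: ------------
------------
------------
------------
************
------------
------------
------------
------------
------------
------------

Derivation:
Segment 0: (6,6) -> (0,6)
Segment 1: (0,6) -> (6,6)
Segment 2: (6,6) -> (8,6)
Segment 3: (8,6) -> (6,6)
Segment 4: (6,6) -> (10,6)
Segment 5: (10,6) -> (11,6)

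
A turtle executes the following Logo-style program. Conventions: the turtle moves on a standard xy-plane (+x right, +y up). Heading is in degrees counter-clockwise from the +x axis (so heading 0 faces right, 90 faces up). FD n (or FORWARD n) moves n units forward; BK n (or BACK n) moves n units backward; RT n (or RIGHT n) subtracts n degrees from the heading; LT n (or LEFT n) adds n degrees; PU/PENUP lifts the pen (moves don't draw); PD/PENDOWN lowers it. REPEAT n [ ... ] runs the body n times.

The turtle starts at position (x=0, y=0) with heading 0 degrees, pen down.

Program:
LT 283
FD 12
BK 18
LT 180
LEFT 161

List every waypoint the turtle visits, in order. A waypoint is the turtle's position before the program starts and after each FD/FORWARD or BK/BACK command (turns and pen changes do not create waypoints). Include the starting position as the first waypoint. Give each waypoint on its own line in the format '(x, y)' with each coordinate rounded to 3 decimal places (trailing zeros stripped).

Executing turtle program step by step:
Start: pos=(0,0), heading=0, pen down
LT 283: heading 0 -> 283
FD 12: (0,0) -> (2.699,-11.692) [heading=283, draw]
BK 18: (2.699,-11.692) -> (-1.35,5.846) [heading=283, draw]
LT 180: heading 283 -> 103
LT 161: heading 103 -> 264
Final: pos=(-1.35,5.846), heading=264, 2 segment(s) drawn
Waypoints (3 total):
(0, 0)
(2.699, -11.692)
(-1.35, 5.846)

Answer: (0, 0)
(2.699, -11.692)
(-1.35, 5.846)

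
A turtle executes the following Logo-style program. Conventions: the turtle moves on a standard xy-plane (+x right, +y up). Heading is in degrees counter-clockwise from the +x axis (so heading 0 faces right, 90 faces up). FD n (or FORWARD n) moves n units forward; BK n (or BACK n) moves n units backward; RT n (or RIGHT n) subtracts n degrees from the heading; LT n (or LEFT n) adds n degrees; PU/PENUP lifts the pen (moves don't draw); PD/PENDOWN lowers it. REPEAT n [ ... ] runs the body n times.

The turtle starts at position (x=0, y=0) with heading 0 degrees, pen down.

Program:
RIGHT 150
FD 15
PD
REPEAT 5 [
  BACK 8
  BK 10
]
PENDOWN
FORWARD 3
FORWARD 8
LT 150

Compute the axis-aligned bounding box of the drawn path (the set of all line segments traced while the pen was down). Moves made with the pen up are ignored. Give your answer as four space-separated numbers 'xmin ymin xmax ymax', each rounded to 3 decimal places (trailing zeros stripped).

Answer: -12.99 -7.5 64.952 37.5

Derivation:
Executing turtle program step by step:
Start: pos=(0,0), heading=0, pen down
RT 150: heading 0 -> 210
FD 15: (0,0) -> (-12.99,-7.5) [heading=210, draw]
PD: pen down
REPEAT 5 [
  -- iteration 1/5 --
  BK 8: (-12.99,-7.5) -> (-6.062,-3.5) [heading=210, draw]
  BK 10: (-6.062,-3.5) -> (2.598,1.5) [heading=210, draw]
  -- iteration 2/5 --
  BK 8: (2.598,1.5) -> (9.526,5.5) [heading=210, draw]
  BK 10: (9.526,5.5) -> (18.187,10.5) [heading=210, draw]
  -- iteration 3/5 --
  BK 8: (18.187,10.5) -> (25.115,14.5) [heading=210, draw]
  BK 10: (25.115,14.5) -> (33.775,19.5) [heading=210, draw]
  -- iteration 4/5 --
  BK 8: (33.775,19.5) -> (40.703,23.5) [heading=210, draw]
  BK 10: (40.703,23.5) -> (49.363,28.5) [heading=210, draw]
  -- iteration 5/5 --
  BK 8: (49.363,28.5) -> (56.292,32.5) [heading=210, draw]
  BK 10: (56.292,32.5) -> (64.952,37.5) [heading=210, draw]
]
PD: pen down
FD 3: (64.952,37.5) -> (62.354,36) [heading=210, draw]
FD 8: (62.354,36) -> (55.426,32) [heading=210, draw]
LT 150: heading 210 -> 0
Final: pos=(55.426,32), heading=0, 13 segment(s) drawn

Segment endpoints: x in {-12.99, -6.062, 0, 2.598, 9.526, 18.187, 25.115, 33.775, 40.703, 49.363, 55.426, 56.292, 62.354, 64.952}, y in {-7.5, -3.5, 0, 1.5, 5.5, 10.5, 14.5, 19.5, 23.5, 28.5, 32, 32.5, 36, 37.5}
xmin=-12.99, ymin=-7.5, xmax=64.952, ymax=37.5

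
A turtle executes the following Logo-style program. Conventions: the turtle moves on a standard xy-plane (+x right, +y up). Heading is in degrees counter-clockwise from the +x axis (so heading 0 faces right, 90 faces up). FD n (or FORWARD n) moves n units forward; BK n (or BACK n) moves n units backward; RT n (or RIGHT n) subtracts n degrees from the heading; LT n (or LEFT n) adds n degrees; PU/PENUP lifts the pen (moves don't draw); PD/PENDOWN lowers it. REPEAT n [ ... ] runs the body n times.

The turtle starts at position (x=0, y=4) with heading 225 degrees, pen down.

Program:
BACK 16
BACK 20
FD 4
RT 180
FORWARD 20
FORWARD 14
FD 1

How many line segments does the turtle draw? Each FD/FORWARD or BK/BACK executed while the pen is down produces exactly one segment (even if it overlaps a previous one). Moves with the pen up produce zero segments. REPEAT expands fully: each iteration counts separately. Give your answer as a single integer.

Executing turtle program step by step:
Start: pos=(0,4), heading=225, pen down
BK 16: (0,4) -> (11.314,15.314) [heading=225, draw]
BK 20: (11.314,15.314) -> (25.456,29.456) [heading=225, draw]
FD 4: (25.456,29.456) -> (22.627,26.627) [heading=225, draw]
RT 180: heading 225 -> 45
FD 20: (22.627,26.627) -> (36.77,40.77) [heading=45, draw]
FD 14: (36.77,40.77) -> (46.669,50.669) [heading=45, draw]
FD 1: (46.669,50.669) -> (47.376,51.376) [heading=45, draw]
Final: pos=(47.376,51.376), heading=45, 6 segment(s) drawn
Segments drawn: 6

Answer: 6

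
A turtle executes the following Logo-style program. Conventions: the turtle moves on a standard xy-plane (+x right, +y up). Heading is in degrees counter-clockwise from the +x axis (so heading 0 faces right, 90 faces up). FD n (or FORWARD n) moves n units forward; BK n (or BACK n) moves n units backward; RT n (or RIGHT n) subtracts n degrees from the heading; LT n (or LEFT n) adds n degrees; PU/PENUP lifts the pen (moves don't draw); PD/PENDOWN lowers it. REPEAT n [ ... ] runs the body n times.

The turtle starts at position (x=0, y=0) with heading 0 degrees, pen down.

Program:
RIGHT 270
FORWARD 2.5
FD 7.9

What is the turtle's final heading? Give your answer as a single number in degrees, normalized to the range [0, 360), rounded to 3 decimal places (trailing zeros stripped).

Answer: 90

Derivation:
Executing turtle program step by step:
Start: pos=(0,0), heading=0, pen down
RT 270: heading 0 -> 90
FD 2.5: (0,0) -> (0,2.5) [heading=90, draw]
FD 7.9: (0,2.5) -> (0,10.4) [heading=90, draw]
Final: pos=(0,10.4), heading=90, 2 segment(s) drawn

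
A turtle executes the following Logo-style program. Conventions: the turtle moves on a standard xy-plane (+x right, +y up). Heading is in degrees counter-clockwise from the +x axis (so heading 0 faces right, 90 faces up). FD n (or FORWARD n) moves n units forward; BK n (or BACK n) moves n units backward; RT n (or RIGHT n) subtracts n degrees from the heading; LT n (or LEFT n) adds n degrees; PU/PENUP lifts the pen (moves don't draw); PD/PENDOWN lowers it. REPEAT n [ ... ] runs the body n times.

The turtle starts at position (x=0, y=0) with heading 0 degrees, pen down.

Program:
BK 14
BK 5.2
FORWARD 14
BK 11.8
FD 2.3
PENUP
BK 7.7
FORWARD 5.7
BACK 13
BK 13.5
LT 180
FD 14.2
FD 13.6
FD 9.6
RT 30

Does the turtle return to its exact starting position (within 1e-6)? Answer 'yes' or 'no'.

Executing turtle program step by step:
Start: pos=(0,0), heading=0, pen down
BK 14: (0,0) -> (-14,0) [heading=0, draw]
BK 5.2: (-14,0) -> (-19.2,0) [heading=0, draw]
FD 14: (-19.2,0) -> (-5.2,0) [heading=0, draw]
BK 11.8: (-5.2,0) -> (-17,0) [heading=0, draw]
FD 2.3: (-17,0) -> (-14.7,0) [heading=0, draw]
PU: pen up
BK 7.7: (-14.7,0) -> (-22.4,0) [heading=0, move]
FD 5.7: (-22.4,0) -> (-16.7,0) [heading=0, move]
BK 13: (-16.7,0) -> (-29.7,0) [heading=0, move]
BK 13.5: (-29.7,0) -> (-43.2,0) [heading=0, move]
LT 180: heading 0 -> 180
FD 14.2: (-43.2,0) -> (-57.4,0) [heading=180, move]
FD 13.6: (-57.4,0) -> (-71,0) [heading=180, move]
FD 9.6: (-71,0) -> (-80.6,0) [heading=180, move]
RT 30: heading 180 -> 150
Final: pos=(-80.6,0), heading=150, 5 segment(s) drawn

Start position: (0, 0)
Final position: (-80.6, 0)
Distance = 80.6; >= 1e-6 -> NOT closed

Answer: no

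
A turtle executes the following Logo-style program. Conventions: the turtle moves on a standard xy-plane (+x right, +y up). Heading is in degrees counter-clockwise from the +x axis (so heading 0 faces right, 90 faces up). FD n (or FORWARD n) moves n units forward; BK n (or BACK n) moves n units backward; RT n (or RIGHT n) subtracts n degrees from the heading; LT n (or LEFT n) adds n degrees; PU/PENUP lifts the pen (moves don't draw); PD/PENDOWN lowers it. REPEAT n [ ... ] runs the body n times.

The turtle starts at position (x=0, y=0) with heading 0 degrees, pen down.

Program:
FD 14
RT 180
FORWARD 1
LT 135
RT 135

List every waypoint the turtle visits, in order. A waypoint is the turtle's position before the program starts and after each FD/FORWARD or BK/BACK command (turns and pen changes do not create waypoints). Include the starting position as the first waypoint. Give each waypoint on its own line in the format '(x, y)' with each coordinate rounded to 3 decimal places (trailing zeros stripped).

Executing turtle program step by step:
Start: pos=(0,0), heading=0, pen down
FD 14: (0,0) -> (14,0) [heading=0, draw]
RT 180: heading 0 -> 180
FD 1: (14,0) -> (13,0) [heading=180, draw]
LT 135: heading 180 -> 315
RT 135: heading 315 -> 180
Final: pos=(13,0), heading=180, 2 segment(s) drawn
Waypoints (3 total):
(0, 0)
(14, 0)
(13, 0)

Answer: (0, 0)
(14, 0)
(13, 0)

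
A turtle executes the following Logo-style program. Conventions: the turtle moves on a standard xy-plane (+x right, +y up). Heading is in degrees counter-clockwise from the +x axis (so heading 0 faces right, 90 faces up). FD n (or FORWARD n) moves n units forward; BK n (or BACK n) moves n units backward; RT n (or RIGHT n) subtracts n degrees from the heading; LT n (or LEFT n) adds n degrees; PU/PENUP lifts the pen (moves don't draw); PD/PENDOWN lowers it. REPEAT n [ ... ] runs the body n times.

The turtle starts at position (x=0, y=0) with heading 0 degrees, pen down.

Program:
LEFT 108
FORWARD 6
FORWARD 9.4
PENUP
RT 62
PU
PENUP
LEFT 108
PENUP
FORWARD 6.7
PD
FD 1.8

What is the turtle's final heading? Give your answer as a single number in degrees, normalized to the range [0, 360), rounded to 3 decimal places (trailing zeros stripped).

Answer: 154

Derivation:
Executing turtle program step by step:
Start: pos=(0,0), heading=0, pen down
LT 108: heading 0 -> 108
FD 6: (0,0) -> (-1.854,5.706) [heading=108, draw]
FD 9.4: (-1.854,5.706) -> (-4.759,14.646) [heading=108, draw]
PU: pen up
RT 62: heading 108 -> 46
PU: pen up
PU: pen up
LT 108: heading 46 -> 154
PU: pen up
FD 6.7: (-4.759,14.646) -> (-10.781,17.583) [heading=154, move]
PD: pen down
FD 1.8: (-10.781,17.583) -> (-12.399,18.372) [heading=154, draw]
Final: pos=(-12.399,18.372), heading=154, 3 segment(s) drawn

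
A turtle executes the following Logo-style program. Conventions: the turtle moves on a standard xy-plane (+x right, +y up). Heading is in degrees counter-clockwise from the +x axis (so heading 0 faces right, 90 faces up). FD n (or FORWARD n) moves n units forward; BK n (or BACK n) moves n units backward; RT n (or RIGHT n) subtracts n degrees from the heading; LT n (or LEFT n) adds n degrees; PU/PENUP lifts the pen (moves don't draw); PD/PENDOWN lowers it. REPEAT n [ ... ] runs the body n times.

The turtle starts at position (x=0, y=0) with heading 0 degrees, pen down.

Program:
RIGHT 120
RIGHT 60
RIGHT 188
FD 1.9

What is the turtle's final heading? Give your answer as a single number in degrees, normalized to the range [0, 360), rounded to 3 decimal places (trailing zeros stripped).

Answer: 352

Derivation:
Executing turtle program step by step:
Start: pos=(0,0), heading=0, pen down
RT 120: heading 0 -> 240
RT 60: heading 240 -> 180
RT 188: heading 180 -> 352
FD 1.9: (0,0) -> (1.882,-0.264) [heading=352, draw]
Final: pos=(1.882,-0.264), heading=352, 1 segment(s) drawn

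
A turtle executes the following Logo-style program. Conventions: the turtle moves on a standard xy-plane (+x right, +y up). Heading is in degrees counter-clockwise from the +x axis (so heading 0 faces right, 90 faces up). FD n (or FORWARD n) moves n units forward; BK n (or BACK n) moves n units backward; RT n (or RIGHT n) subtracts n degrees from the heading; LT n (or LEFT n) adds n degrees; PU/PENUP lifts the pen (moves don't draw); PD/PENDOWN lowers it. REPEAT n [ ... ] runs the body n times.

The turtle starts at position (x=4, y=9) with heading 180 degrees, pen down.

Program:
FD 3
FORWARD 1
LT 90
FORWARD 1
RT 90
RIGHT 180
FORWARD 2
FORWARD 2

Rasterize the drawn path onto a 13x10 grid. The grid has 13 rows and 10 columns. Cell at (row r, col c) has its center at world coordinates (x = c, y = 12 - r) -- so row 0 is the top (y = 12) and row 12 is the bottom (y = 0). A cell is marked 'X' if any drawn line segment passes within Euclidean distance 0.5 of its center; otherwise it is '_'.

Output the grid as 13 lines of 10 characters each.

Answer: __________
__________
__________
XXXXX_____
XXXXX_____
__________
__________
__________
__________
__________
__________
__________
__________

Derivation:
Segment 0: (4,9) -> (1,9)
Segment 1: (1,9) -> (0,9)
Segment 2: (0,9) -> (-0,8)
Segment 3: (-0,8) -> (2,8)
Segment 4: (2,8) -> (4,8)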